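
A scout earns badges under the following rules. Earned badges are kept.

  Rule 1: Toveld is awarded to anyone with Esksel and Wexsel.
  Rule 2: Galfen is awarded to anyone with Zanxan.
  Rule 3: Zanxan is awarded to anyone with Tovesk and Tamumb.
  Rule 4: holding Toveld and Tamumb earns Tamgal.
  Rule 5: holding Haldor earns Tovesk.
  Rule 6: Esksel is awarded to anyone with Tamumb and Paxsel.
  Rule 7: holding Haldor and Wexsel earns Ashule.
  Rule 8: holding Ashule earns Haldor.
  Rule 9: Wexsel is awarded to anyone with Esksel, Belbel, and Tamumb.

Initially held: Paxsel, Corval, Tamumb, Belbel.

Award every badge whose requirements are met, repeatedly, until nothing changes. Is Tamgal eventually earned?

Yes

With Tamumb and Paxsel, Esksel is earned (Rule 6).
With Esksel, Belbel, and Tamumb, Wexsel is earned (Rule 9).
With Esksel and Wexsel, Toveld is earned (Rule 1).
With Toveld and Tamumb, Tamgal is earned (Rule 4).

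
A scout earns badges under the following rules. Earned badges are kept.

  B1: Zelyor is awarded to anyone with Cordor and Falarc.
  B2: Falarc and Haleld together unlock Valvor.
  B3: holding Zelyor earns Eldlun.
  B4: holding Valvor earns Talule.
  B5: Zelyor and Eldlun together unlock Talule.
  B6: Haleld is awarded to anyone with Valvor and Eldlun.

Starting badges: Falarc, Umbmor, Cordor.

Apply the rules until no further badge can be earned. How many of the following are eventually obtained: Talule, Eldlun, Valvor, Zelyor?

With Cordor and Falarc, Zelyor is earned (B1).
With Zelyor, Eldlun is earned (B3).
With Zelyor and Eldlun, Talule is earned (B5).
Talule: reached.
Eldlun: reached.
Valvor would need Falarc and Haleld (B2), but Haleld is never earned.
Zelyor: reached.
Reached: Talule, Eldlun, and Zelyor — 3 of the 4.

3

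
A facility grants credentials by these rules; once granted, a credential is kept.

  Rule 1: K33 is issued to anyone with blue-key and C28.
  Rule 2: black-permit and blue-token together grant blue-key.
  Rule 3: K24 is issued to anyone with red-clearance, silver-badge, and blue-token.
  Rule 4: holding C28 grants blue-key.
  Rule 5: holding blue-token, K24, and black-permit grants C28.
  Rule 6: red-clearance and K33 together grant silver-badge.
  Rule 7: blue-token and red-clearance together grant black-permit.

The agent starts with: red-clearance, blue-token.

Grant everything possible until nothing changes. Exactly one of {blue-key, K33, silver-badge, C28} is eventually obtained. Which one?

blue-key

Holding blue-token and red-clearance grants black-permit (Rule 7).
Holding black-permit and blue-token grants blue-key (Rule 2).
C28 would need blue-token, K24, and black-permit (Rule 5), but K24 is never granted. silver-badge would need red-clearance and K33 (Rule 6), but K33 is never granted. K33 would need blue-key and C28 (Rule 1), but C28 is never granted.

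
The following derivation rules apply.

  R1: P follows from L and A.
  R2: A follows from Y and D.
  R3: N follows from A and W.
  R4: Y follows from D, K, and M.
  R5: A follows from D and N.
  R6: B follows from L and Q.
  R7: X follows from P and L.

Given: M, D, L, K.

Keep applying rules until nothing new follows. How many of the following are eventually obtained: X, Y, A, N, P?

4

From D, K, and M, R4 gives Y.
From Y and D, R2 gives A.
From L and A, R1 gives P.
P and L hold, so X follows (R7).
X: reached.
Y: reached.
A: reached.
N would need A and W (R3), but W is never established.
P: reached.
Reached: X, Y, A, and P — 4 of the 5.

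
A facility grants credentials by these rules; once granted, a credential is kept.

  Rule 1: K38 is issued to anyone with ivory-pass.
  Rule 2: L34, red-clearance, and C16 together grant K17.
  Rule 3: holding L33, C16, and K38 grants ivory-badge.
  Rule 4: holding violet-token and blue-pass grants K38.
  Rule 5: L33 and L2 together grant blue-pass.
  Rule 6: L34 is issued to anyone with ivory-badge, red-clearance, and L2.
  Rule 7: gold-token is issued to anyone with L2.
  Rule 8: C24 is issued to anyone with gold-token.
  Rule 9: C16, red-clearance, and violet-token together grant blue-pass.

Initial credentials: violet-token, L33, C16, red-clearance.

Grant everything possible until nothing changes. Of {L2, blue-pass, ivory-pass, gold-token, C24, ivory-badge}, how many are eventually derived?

2

Holding C16, red-clearance, and violet-token grants blue-pass (Rule 9).
Holding violet-token and blue-pass grants K38 (Rule 4).
Holding L33, C16, and K38 grants ivory-badge (Rule 3).
No rule produces L2, and it is not given.
blue-pass: reached.
No rule produces ivory-pass, and it is not given.
gold-token would need L2 (Rule 7), but L2 is never granted.
C24 would need gold-token (Rule 8), but gold-token is never granted.
ivory-badge: reached.
Reached: blue-pass and ivory-badge — 2 of the 6.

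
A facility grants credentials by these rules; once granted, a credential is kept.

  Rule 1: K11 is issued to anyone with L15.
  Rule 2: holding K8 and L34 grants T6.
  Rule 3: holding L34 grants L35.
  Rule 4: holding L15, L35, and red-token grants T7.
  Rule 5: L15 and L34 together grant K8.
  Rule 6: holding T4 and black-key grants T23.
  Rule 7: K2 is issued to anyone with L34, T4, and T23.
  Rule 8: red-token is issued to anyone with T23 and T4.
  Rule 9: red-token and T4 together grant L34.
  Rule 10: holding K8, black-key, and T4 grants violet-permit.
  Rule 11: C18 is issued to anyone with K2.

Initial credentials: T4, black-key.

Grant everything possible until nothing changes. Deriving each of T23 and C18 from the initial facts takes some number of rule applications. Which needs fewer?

T23: Holding T4 and black-key grants T23 (Rule 6). [1 rule application]
C18: Holding T4 and black-key grants T23 (Rule 6). Holding T23 and T4 grants red-token (Rule 8). Holding red-token and T4 grants L34 (Rule 9). Holding L34, T4, and T23 grants K2 (Rule 7). Holding K2 grants C18 (Rule 11). [5 rule applications]
T23 needs fewer.

T23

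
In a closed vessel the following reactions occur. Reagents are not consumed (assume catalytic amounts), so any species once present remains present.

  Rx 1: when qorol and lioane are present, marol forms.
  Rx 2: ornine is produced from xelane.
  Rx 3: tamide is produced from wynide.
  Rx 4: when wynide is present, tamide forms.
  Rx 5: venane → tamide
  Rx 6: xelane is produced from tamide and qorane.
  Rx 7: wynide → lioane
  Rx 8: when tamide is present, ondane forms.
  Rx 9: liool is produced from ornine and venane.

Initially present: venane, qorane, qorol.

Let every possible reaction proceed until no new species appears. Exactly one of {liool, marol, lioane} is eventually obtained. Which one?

venane present → tamide forms (Rx 5).
tamide and qorane present → xelane forms (Rx 6).
xelane present → ornine forms (Rx 2).
ornine and venane present → liool forms (Rx 9).
lioane would need wynide (Rx 7), but wynide never forms. marol would need qorol and lioane (Rx 1), but lioane never forms.

liool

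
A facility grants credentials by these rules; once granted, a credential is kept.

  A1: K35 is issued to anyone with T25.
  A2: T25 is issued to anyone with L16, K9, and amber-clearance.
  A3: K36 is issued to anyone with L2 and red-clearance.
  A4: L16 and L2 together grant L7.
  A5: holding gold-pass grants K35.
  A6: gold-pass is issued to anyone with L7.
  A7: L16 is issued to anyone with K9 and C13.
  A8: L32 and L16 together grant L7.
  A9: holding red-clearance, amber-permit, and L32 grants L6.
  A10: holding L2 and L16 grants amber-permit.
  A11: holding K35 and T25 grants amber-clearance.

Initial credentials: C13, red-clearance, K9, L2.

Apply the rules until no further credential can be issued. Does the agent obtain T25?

No

T25 would need L16, K9, and amber-clearance (A2), but amber-clearance is never granted.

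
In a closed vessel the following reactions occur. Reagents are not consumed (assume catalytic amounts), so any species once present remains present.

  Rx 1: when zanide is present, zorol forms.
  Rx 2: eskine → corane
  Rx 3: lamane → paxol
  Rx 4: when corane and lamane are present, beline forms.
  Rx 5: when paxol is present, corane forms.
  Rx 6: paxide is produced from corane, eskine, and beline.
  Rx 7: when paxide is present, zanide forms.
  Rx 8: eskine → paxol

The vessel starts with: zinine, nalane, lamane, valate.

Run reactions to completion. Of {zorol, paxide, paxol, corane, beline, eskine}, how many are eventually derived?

lamane present → paxol forms (Rx 3).
paxol present → corane forms (Rx 5).
corane and lamane present → beline forms (Rx 4).
zorol would need zanide (Rx 1), but zanide never forms.
paxide would need corane, eskine, and beline (Rx 6), but eskine never forms.
paxol: reached.
corane: reached.
beline: reached.
No rule produces eskine, and it is not given.
Reached: paxol, corane, and beline — 3 of the 6.

3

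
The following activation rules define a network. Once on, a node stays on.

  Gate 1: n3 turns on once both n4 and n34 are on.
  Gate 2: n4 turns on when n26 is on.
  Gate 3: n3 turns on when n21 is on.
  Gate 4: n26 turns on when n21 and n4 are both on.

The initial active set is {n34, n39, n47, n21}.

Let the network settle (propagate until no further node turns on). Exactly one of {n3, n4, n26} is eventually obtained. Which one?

n3

n21 is on, so n3 turns on (Gate 3).
n4 would need n26 (Gate 2), but n26 never turns on. n26 would need n21 and n4 (Gate 4), but n4 never turns on.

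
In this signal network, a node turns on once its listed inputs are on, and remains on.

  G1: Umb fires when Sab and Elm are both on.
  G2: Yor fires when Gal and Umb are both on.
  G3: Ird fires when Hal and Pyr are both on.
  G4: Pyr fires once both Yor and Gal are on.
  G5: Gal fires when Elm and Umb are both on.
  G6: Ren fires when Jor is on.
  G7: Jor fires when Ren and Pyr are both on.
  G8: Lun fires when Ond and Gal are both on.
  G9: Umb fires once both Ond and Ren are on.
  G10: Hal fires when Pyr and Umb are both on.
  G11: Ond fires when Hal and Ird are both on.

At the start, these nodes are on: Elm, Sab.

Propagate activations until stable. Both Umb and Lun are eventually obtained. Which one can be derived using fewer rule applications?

Umb

Umb: G1: Sab and Elm on → Umb on. [1 rule application]
Lun: G1: Sab and Elm on → Umb on. Elm and Umb are on, so Gal fires (G5). Gal and Umb are on, so Yor fires (G2). G4: Yor and Gal on → Pyr on. Pyr and Umb are on, so Hal fires (G10). Hal and Pyr are on, so Ird fires (G3). G11: Hal and Ird on → Ond on. Ond and Gal are on, so Lun fires (G8). [8 rule applications]
Umb needs fewer.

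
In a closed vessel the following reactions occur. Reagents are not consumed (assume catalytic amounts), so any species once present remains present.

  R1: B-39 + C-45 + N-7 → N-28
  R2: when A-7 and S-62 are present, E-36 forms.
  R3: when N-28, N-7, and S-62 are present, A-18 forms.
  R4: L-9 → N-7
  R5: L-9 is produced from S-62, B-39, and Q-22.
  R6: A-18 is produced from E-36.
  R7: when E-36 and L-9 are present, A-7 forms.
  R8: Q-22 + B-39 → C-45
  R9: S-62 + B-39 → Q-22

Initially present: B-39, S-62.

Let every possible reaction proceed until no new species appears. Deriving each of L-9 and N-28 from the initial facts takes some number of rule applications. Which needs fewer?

L-9: S-62 and B-39 present → Q-22 forms (R9). S-62, B-39, and Q-22 present → L-9 forms (R5). [2 rule applications]
N-28: S-62 and B-39 present → Q-22 forms (R9). S-62, B-39, and Q-22 present → L-9 forms (R5). Q-22 and B-39 present → C-45 forms (R8). L-9 present → N-7 forms (R4). B-39, C-45, and N-7 present → N-28 forms (R1). [5 rule applications]
L-9 needs fewer.

L-9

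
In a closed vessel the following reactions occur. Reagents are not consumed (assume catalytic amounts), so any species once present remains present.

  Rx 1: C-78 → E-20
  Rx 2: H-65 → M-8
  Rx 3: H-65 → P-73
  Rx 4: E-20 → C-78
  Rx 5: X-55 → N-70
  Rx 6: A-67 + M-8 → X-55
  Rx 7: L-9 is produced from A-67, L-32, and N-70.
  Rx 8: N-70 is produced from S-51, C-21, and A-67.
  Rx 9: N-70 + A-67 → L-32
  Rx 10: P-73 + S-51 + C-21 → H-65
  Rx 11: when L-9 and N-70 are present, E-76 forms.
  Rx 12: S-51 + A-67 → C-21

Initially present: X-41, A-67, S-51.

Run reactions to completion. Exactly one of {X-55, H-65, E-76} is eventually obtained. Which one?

S-51 and A-67 present → C-21 forms (Rx 12).
S-51, C-21, and A-67 present → N-70 forms (Rx 8).
N-70 and A-67 present → L-32 forms (Rx 9).
A-67, L-32, and N-70 present → L-9 forms (Rx 7).
L-9 and N-70 present → E-76 forms (Rx 11).
H-65 would need P-73, S-51, and C-21 (Rx 10), but P-73 never forms. X-55 would need A-67 and M-8 (Rx 6), but M-8 never forms.

E-76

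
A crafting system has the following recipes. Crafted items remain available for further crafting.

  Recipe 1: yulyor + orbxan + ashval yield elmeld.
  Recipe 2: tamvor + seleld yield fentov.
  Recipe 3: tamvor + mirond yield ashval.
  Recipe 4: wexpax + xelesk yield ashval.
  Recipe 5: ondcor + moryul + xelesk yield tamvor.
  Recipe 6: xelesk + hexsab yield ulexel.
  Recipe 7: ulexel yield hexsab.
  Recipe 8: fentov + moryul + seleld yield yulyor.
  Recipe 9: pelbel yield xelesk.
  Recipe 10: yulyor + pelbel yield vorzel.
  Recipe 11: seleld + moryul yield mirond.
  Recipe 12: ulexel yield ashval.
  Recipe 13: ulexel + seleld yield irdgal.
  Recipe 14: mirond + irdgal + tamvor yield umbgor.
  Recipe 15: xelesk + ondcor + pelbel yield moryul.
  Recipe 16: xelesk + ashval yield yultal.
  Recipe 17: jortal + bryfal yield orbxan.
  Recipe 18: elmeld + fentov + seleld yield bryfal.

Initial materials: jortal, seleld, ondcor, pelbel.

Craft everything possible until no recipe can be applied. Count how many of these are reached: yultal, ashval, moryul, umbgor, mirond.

4

pelbel → xelesk (Recipe 9).
Using Recipe 15, xelesk, ondcor, and pelbel make moryul.
Using Recipe 5, ondcor, moryul, and xelesk make tamvor.
seleld + moryul → mirond (Recipe 11).
tamvor + mirond → ashval (Recipe 3).
xelesk + ashval → yultal (Recipe 16).
yultal: reached.
ashval: reached.
moryul: reached.
umbgor would need mirond, irdgal, and tamvor (Recipe 14), but irdgal is never obtained.
mirond: reached.
Reached: yultal, ashval, moryul, and mirond — 4 of the 5.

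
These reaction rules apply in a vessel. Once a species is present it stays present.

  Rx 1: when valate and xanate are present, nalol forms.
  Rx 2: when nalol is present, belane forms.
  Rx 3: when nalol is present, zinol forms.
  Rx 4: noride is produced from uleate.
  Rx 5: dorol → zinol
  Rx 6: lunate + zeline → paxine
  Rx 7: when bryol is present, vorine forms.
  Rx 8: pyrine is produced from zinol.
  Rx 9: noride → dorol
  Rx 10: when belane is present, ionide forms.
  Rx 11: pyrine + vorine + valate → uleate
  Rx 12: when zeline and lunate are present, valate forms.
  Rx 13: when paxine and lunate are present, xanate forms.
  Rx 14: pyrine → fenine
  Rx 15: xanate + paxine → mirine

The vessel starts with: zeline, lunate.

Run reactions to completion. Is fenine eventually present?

lunate and zeline present → paxine forms (Rx 6).
zeline and lunate present → valate forms (Rx 12).
paxine and lunate present → xanate forms (Rx 13).
valate and xanate present → nalol forms (Rx 1).
nalol present → zinol forms (Rx 3).
zinol present → pyrine forms (Rx 8).
pyrine present → fenine forms (Rx 14).

Yes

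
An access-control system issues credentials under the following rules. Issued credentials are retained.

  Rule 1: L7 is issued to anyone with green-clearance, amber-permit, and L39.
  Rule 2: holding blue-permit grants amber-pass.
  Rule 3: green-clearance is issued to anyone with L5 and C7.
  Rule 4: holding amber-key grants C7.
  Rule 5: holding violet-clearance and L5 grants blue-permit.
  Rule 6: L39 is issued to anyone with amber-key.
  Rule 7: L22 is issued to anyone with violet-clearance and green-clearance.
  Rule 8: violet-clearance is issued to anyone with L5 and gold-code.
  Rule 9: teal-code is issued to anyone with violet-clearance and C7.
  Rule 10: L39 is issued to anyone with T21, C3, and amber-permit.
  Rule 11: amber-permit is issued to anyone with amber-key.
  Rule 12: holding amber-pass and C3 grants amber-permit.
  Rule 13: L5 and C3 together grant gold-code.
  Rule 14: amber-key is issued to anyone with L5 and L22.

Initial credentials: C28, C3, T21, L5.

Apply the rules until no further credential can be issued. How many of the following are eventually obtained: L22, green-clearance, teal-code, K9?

L22 would need violet-clearance and green-clearance (Rule 7), but green-clearance is never granted.
green-clearance would need L5 and C7 (Rule 3), but C7 is never granted.
teal-code would need violet-clearance and C7 (Rule 9), but C7 is never granted.
No rule produces K9, and it is not given.
None of the 4 are reached.

0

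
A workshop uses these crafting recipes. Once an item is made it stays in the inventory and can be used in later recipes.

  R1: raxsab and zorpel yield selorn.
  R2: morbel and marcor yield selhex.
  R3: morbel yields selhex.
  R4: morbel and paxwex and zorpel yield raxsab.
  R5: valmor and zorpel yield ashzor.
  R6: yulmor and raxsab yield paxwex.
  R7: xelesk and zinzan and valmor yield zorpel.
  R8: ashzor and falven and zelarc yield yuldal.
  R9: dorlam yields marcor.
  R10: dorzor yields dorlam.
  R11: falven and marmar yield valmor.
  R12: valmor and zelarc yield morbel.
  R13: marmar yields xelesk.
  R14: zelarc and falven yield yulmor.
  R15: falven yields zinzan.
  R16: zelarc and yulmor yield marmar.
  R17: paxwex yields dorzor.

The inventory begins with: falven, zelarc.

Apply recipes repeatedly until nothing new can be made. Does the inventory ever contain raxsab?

raxsab would need morbel, paxwex, and zorpel (R4), but paxwex is never obtained.

No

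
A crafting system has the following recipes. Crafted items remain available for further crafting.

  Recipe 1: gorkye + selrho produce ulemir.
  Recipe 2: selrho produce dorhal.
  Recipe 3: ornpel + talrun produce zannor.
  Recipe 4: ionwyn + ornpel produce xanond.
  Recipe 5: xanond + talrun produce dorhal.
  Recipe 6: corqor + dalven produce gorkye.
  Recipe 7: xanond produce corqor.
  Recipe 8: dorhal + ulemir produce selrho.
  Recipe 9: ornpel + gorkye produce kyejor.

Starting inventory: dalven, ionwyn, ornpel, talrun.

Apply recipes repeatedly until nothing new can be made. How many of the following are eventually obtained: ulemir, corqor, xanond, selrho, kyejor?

3

Using Recipe 4, ionwyn and ornpel make xanond.
xanond → corqor (Recipe 7).
corqor + dalven → gorkye (Recipe 6).
ornpel + gorkye → kyejor (Recipe 9).
ulemir would need gorkye and selrho (Recipe 1), but selrho is never obtained.
corqor: reached.
xanond: reached.
selrho would need dorhal and ulemir (Recipe 8), but ulemir is never obtained.
kyejor: reached.
Reached: corqor, xanond, and kyejor — 3 of the 5.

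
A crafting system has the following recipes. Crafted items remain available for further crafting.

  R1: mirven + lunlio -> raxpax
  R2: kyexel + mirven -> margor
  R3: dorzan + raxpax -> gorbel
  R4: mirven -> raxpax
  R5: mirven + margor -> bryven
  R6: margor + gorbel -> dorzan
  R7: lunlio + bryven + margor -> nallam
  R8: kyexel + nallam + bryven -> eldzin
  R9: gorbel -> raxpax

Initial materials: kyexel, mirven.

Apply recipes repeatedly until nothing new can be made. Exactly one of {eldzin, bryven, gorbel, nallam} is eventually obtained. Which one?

bryven

Using R2, kyexel and mirven make margor.
Using R5, mirven and margor make bryven.
eldzin would need kyexel, nallam, and bryven (R8), but nallam is never obtained. gorbel would need dorzan and raxpax (R3), but dorzan is never obtained. nallam would need lunlio, bryven, and margor (R7), but lunlio is never obtained.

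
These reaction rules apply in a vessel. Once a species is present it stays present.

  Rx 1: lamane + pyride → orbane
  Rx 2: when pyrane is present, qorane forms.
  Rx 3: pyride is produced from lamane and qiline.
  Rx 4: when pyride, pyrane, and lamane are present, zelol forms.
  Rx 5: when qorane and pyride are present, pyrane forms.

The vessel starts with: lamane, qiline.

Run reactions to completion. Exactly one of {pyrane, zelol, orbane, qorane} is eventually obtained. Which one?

orbane

lamane and qiline present → pyride forms (Rx 3).
lamane and pyride present → orbane forms (Rx 1).
pyrane would need qorane and pyride (Rx 5), but qorane never forms. qorane would need pyrane (Rx 2), but pyrane never forms. zelol would need pyride, pyrane, and lamane (Rx 4), but pyrane never forms.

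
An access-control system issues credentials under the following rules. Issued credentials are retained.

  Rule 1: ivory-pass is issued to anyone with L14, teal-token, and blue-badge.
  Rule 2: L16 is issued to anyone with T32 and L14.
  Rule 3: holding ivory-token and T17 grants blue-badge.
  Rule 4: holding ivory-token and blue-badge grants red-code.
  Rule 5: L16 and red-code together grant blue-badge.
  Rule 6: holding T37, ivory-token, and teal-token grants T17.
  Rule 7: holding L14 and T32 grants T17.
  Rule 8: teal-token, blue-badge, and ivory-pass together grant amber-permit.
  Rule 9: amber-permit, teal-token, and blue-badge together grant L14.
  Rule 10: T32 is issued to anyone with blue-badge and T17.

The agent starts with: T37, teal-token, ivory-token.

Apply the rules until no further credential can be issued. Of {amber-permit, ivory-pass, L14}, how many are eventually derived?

0

amber-permit would need teal-token, blue-badge, and ivory-pass (Rule 8), but ivory-pass is never granted.
ivory-pass would need L14, teal-token, and blue-badge (Rule 1), but L14 is never granted.
L14 would need amber-permit, teal-token, and blue-badge (Rule 9), but amber-permit is never granted.
None of the 3 are reached.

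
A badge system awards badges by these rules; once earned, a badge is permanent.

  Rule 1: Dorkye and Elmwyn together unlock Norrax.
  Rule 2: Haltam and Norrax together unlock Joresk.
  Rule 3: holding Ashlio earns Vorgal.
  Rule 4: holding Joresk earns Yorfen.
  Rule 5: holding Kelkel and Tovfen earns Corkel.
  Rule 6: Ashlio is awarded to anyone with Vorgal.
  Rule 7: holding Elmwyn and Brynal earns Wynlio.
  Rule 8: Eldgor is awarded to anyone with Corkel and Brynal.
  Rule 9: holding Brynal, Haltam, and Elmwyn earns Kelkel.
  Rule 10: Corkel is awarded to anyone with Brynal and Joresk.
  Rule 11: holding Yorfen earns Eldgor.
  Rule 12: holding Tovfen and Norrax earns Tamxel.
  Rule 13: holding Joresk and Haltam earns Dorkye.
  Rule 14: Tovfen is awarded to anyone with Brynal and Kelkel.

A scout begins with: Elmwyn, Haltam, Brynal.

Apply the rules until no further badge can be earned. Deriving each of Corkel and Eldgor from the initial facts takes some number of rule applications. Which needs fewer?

Corkel

Corkel: With Brynal, Haltam, and Elmwyn, Kelkel is earned (Rule 9). With Brynal and Kelkel, Tovfen is earned (Rule 14). With Kelkel and Tovfen, Corkel is earned (Rule 5). [3 rule applications]
Eldgor: With Brynal, Haltam, and Elmwyn, Kelkel is earned (Rule 9). With Brynal and Kelkel, Tovfen is earned (Rule 14). With Kelkel and Tovfen, Corkel is earned (Rule 5). With Corkel and Brynal, Eldgor is earned (Rule 8). [4 rule applications]
Corkel needs fewer.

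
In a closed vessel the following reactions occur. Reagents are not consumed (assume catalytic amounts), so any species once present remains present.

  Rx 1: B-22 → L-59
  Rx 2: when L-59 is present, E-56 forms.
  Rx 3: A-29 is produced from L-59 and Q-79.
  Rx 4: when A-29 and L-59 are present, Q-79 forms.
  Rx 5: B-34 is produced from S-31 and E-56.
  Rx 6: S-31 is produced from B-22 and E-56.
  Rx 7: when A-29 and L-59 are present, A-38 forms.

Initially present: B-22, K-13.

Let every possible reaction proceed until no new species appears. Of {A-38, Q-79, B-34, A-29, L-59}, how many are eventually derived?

B-22 present → L-59 forms (Rx 1).
L-59 present → E-56 forms (Rx 2).
B-22 and E-56 present → S-31 forms (Rx 6).
S-31 and E-56 present → B-34 forms (Rx 5).
A-38 would need A-29 and L-59 (Rx 7), but A-29 never forms.
Q-79 would need A-29 and L-59 (Rx 4), but A-29 never forms.
B-34: reached.
A-29 would need L-59 and Q-79 (Rx 3), but Q-79 never forms.
L-59: reached.
Reached: B-34 and L-59 — 2 of the 5.

2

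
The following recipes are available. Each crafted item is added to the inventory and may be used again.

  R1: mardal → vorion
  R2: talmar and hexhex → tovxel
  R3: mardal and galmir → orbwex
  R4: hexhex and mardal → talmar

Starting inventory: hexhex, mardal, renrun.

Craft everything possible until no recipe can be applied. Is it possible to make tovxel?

Yes

hexhex and mardal → talmar (R4).
talmar and hexhex → tovxel (R2).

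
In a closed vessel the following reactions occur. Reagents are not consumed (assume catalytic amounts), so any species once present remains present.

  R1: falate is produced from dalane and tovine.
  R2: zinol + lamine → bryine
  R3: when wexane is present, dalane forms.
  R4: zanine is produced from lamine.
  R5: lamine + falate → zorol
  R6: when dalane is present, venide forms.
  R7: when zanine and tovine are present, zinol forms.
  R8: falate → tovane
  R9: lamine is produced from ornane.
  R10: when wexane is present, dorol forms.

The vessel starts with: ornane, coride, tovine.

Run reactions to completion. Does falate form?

falate would need dalane and tovine (R1), but dalane never forms.

No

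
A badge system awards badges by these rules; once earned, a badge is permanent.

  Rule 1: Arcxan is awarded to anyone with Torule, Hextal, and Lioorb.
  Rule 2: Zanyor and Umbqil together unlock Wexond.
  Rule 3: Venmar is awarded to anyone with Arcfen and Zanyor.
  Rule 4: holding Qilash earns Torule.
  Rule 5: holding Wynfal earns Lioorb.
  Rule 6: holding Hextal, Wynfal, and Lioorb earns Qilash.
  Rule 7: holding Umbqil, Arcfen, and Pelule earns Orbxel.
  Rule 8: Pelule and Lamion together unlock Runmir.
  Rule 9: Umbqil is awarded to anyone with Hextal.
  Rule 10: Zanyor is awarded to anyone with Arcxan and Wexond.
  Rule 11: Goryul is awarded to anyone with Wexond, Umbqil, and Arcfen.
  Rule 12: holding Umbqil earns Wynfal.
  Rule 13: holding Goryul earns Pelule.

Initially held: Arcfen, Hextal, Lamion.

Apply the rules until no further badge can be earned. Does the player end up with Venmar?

Venmar would need Arcfen and Zanyor (Rule 3), but Zanyor is never earned.

No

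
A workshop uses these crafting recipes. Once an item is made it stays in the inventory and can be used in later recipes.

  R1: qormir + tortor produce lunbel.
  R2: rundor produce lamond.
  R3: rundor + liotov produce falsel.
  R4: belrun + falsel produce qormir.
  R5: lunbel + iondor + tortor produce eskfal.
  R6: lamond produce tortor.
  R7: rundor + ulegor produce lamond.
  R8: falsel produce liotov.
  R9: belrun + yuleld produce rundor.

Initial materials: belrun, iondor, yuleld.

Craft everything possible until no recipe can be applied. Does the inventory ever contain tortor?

Using R9, belrun and yuleld make rundor.
rundor → lamond (R2).
lamond → tortor (R6).

Yes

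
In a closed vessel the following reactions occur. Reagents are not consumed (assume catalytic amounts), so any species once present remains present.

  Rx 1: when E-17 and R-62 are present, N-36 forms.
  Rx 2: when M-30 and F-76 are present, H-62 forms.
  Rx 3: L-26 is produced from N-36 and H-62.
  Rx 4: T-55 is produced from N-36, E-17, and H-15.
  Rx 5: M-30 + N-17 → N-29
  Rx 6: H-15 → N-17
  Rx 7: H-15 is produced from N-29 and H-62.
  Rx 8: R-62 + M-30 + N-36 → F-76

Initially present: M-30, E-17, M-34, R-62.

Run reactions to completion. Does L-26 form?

E-17 and R-62 present → N-36 forms (Rx 1).
R-62, M-30, and N-36 present → F-76 forms (Rx 8).
M-30 and F-76 present → H-62 forms (Rx 2).
N-36 and H-62 present → L-26 forms (Rx 3).

Yes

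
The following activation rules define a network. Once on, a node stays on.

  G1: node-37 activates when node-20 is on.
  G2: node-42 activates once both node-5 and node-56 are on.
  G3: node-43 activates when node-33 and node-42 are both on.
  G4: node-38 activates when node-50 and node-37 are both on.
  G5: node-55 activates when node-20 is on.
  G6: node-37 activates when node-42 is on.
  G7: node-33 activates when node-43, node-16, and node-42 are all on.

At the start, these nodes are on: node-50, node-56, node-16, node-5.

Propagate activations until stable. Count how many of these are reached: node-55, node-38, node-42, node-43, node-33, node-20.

2

G2: node-5 and node-56 on → node-42 on.
G6: node-42 on → node-37 on.
G4: node-50 and node-37 on → node-38 on.
node-55 would need node-20 (G5), but node-20 never turns on.
node-38: reached.
node-42: reached.
node-43 would need node-33 and node-42 (G3), but node-33 never turns on.
node-33 would need node-43, node-16, and node-42 (G7), but node-43 never turns on.
No rule produces node-20, and it is not given.
Reached: node-38 and node-42 — 2 of the 6.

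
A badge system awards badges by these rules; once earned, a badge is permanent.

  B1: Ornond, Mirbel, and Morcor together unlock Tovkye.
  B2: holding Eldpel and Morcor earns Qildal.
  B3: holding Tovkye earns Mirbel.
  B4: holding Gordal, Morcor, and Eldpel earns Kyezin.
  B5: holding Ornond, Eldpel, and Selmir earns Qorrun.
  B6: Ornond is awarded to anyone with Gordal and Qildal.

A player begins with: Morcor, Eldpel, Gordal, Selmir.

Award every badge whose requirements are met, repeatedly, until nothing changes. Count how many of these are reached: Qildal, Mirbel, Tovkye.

1

With Eldpel and Morcor, Qildal is earned (B2).
Qildal: reached.
Mirbel would need Tovkye (B3), but Tovkye is never earned.
Tovkye would need Ornond, Mirbel, and Morcor (B1), but Mirbel is never earned.
Reached: Qildal — 1 of the 3.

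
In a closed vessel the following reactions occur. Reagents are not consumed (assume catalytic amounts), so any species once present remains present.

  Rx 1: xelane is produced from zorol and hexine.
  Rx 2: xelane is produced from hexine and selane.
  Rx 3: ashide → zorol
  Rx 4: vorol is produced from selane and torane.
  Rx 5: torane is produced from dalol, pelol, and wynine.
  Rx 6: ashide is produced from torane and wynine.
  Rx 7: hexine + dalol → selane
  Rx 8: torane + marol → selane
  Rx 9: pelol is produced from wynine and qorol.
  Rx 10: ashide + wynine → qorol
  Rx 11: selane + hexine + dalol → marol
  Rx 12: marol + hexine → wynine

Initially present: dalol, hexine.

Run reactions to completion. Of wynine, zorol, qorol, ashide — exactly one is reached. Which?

wynine

hexine and dalol present → selane forms (Rx 7).
selane, hexine, and dalol present → marol forms (Rx 11).
marol and hexine present → wynine forms (Rx 12).
zorol would need ashide (Rx 3), but ashide never forms. ashide would need torane and wynine (Rx 6), but torane never forms. qorol would need ashide and wynine (Rx 10), but ashide never forms.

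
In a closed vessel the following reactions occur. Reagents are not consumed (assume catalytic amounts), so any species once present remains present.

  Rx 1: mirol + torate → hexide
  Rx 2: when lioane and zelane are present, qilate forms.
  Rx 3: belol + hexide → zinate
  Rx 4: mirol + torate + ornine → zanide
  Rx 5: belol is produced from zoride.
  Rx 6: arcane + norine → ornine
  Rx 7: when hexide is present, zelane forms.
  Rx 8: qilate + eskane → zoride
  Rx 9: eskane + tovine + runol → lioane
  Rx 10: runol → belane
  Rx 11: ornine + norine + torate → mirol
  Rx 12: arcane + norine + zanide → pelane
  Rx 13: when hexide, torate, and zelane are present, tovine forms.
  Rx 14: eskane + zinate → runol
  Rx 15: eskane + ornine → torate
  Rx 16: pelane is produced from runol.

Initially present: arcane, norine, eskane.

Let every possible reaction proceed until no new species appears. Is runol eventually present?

No

runol would need eskane and zinate (Rx 14), but zinate never forms.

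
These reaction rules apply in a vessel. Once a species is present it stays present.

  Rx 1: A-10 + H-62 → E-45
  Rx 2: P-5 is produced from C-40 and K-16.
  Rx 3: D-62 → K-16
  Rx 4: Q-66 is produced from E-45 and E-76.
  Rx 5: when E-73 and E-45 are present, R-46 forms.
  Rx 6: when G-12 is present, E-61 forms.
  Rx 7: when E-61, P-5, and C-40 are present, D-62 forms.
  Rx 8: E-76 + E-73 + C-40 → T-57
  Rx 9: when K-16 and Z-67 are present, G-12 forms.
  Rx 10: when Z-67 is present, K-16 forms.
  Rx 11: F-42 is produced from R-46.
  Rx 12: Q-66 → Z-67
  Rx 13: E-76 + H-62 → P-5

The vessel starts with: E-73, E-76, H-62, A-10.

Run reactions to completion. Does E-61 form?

Yes

A-10 and H-62 present → E-45 forms (Rx 1).
E-45 and E-76 present → Q-66 forms (Rx 4).
Q-66 present → Z-67 forms (Rx 12).
Z-67 present → K-16 forms (Rx 10).
K-16 and Z-67 present → G-12 forms (Rx 9).
G-12 present → E-61 forms (Rx 6).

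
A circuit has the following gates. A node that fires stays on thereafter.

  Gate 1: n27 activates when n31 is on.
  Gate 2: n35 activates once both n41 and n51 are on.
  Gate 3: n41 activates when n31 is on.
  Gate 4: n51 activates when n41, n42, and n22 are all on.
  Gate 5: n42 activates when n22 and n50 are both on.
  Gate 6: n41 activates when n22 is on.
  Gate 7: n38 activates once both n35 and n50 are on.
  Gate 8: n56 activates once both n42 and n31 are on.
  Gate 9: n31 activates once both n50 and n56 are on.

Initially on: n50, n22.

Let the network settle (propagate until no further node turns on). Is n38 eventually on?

Yes

Gate 5: n22 and n50 on → n42 on.
n22 is on, so n41 activates (Gate 6).
n41, n42, and n22 are on, so n51 activates (Gate 4).
Gate 2: n41 and n51 on → n35 on.
Gate 7: n35 and n50 on → n38 on.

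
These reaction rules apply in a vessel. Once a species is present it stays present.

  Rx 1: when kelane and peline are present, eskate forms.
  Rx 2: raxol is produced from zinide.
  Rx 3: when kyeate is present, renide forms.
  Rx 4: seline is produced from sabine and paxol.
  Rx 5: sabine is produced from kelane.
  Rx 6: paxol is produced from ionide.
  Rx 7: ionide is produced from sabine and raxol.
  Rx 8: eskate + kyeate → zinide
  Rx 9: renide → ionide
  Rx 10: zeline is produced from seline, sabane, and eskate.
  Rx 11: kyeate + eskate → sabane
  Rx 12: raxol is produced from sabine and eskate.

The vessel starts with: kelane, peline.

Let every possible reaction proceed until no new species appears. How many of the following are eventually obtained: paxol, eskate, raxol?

kelane and peline present → eskate forms (Rx 1).
kelane present → sabine forms (Rx 5).
sabine and eskate present → raxol forms (Rx 12).
sabine and raxol present → ionide forms (Rx 7).
ionide present → paxol forms (Rx 6).
paxol: reached.
eskate: reached.
raxol: reached.
All 3 are reached.

3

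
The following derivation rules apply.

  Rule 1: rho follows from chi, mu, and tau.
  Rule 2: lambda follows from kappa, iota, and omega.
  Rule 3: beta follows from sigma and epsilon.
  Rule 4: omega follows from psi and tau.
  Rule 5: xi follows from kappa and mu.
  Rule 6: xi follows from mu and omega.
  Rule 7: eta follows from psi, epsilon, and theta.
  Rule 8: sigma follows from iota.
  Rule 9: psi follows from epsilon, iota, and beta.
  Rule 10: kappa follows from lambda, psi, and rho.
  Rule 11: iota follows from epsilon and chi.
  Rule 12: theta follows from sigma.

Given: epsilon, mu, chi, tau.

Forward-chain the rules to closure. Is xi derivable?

Yes

From epsilon and chi, Rule 11 gives iota.
iota holds, so sigma follows (Rule 8).
From sigma and epsilon, Rule 3 gives beta.
From epsilon, iota, and beta, Rule 9 gives psi.
psi and tau hold, so omega follows (Rule 4).
mu and omega hold, so xi follows (Rule 6).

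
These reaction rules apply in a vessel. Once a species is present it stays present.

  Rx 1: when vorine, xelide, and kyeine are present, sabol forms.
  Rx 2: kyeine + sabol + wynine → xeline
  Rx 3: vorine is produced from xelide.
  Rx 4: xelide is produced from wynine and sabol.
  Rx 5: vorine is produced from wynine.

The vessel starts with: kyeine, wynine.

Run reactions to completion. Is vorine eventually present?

Yes

wynine present → vorine forms (Rx 5).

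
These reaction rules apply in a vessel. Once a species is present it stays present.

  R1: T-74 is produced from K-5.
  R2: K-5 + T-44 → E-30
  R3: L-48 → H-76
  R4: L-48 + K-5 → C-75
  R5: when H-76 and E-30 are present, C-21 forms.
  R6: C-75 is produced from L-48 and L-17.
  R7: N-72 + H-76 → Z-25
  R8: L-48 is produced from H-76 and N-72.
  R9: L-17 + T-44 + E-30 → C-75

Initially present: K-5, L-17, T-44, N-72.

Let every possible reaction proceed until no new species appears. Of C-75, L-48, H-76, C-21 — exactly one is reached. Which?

K-5 and T-44 present → E-30 forms (R2).
L-17, T-44, and E-30 present → C-75 forms (R9).
L-48 would need H-76 and N-72 (R8), but H-76 never forms. C-21 would need H-76 and E-30 (R5), but H-76 never forms. H-76 would need L-48 (R3), but L-48 never forms.

C-75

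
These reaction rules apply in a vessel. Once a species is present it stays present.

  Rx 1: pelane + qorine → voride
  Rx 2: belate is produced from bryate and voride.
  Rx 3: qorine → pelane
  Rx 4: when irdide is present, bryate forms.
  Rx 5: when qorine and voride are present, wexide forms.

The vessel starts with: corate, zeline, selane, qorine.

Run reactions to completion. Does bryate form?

No

bryate would need irdide (Rx 4), but irdide never forms.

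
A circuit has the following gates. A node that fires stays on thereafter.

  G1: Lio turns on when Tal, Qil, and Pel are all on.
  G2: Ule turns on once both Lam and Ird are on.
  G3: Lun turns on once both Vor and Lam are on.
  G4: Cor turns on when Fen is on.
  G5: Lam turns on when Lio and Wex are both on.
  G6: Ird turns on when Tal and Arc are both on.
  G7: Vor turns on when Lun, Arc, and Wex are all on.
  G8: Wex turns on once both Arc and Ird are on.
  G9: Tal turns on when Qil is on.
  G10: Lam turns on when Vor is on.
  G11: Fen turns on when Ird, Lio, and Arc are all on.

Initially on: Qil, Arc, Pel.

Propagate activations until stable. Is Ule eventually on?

Yes

G9: Qil on → Tal on.
G1: Tal, Qil, and Pel on → Lio on.
G6: Tal and Arc on → Ird on.
Arc and Ird are on, so Wex turns on (G8).
G5: Lio and Wex on → Lam on.
Lam and Ird are on, so Ule turns on (G2).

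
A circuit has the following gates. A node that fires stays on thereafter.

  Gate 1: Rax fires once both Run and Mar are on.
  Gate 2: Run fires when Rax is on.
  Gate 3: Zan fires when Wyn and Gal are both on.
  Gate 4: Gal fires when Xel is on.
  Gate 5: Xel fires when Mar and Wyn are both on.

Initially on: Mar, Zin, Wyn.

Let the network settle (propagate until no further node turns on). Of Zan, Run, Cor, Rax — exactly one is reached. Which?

Mar and Wyn are on, so Xel fires (Gate 5).
Gate 4: Xel on → Gal on.
Gate 3: Wyn and Gal on → Zan on.
No rule produces Cor, and it is not given. Rax would need Run and Mar (Gate 1), but Run never turns on. Run would need Rax (Gate 2), but Rax never turns on.

Zan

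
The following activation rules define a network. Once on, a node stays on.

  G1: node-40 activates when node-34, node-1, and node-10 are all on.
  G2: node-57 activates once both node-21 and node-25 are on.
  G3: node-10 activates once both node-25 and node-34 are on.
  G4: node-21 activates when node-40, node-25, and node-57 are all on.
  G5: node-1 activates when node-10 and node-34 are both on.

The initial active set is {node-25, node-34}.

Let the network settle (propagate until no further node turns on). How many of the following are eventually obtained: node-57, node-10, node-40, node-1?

node-25 and node-34 are on, so node-10 activates (G3).
node-10 and node-34 are on, so node-1 activates (G5).
node-34, node-1, and node-10 are on, so node-40 activates (G1).
node-57 would need node-21 and node-25 (G2), but node-21 never turns on.
node-10: reached.
node-40: reached.
node-1: reached.
Reached: node-10, node-40, and node-1 — 3 of the 4.

3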